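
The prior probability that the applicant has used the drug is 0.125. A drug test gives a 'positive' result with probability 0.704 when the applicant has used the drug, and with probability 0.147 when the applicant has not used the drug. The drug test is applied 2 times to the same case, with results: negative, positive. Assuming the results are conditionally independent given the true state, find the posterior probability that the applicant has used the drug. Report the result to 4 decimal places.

Posterior P(H) ≈ 0.1919

With H the event that the applicant has used the drug, the joint likelihood of the observed sequence is P(data|H) = 0.296·0.704 = 0.20838 and P(data|¬H) = 0.853·0.147 = 0.12539.
Bayes: P(H|data) = 0.125·0.20838 / (0.125·0.20838 + 0.875·0.12539) = 0.026048/0.13577 = 0.1919.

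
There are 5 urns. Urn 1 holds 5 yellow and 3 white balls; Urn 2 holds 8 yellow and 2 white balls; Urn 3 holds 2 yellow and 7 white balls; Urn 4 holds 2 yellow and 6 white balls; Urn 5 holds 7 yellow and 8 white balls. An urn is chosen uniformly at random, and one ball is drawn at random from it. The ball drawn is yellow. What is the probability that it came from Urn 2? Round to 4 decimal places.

Tabulate prior·likelihood by source: [1] prior 0.2, lik 0.625, product 0.1250; [2] prior 0.2, lik 0.8, product 0.1600; [3] prior 0.2, lik 0.2222, product 0.04444; [4] prior 0.2, lik 0.25, product 0.05000; [5] prior 0.2, lik 0.4667, product 0.09333.
Normalizing constant = 0.47278; the posterior for Urn 2 is its product over the sum, 0.1600/0.47278 = 0.3384.

Posterior probability ≈ 0.3384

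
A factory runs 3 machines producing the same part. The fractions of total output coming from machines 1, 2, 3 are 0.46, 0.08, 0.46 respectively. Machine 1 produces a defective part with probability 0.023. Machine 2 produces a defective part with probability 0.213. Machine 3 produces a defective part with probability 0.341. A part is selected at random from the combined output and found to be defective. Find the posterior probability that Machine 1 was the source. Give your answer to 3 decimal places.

P(defective|M1) = 0.023; P(defective|M2) = 0.213; P(defective|M3) = 0.341.
Prior × likelihood for each source: 0.46·0.023=0.01058, 0.08·0.213=0.01704, 0.46·0.341=0.1569. Summing gives P(defective) = 0.18448.
P(Machine 1 | defective) = 0.01058 / 0.18448 = 0.057.

Posterior probability ≈ 0.057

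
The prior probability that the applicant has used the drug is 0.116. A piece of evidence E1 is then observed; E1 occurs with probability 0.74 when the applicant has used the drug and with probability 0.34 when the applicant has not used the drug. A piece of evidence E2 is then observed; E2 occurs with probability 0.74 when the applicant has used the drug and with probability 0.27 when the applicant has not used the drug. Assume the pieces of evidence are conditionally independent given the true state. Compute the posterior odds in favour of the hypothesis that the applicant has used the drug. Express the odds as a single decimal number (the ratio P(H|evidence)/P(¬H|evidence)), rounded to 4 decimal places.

Prior odds = 0.116/(1−0.116) = 0.13122. In log-odds, ln(0.13122) = -2.0309.
Add log likelihood ratios: ln(2.1765) + ln(2.7407) = 1.7859.
Posterior log-odds = -0.24493, so posterior odds = exp(-0.24493) = 0.78276.

Posterior odds ≈ 0.7828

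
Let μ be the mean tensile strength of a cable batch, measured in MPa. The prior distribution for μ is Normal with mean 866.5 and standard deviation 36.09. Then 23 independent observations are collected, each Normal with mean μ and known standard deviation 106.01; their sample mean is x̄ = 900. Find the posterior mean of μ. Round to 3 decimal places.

With known σ, the Normal prior is conjugate. Weight on the data is w = (n/σ²)/(n/σ² + 1/τ₀²) = 0.00204661/(0.00204661+0.00076776) = 0.72720.
Posterior mean = w·x̄ + (1−w)·μ₀ = 0.72720·900 + 0.27280·866.5 = 890.861.

Posterior mean ≈ 890.861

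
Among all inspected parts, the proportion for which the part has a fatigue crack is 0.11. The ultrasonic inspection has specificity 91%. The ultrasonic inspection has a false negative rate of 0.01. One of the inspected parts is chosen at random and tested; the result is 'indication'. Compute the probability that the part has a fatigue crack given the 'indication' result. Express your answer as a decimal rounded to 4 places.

P(H | E) ≈ 0.5762

Let H be the event that the part has a fatigue crack. P(H) = 0.11, so P(¬H) = 0.89. With E the 'indication' result, P(E|H) = 0.99 and P(E|¬H) = 0.09.
P(E) = 0.99·0.11 + 0.09·0.89 = 0.10890 + 0.080100 = 0.18900.
By Bayes' theorem, P(H|E) = 0.10890 / 0.18900 = 0.5762.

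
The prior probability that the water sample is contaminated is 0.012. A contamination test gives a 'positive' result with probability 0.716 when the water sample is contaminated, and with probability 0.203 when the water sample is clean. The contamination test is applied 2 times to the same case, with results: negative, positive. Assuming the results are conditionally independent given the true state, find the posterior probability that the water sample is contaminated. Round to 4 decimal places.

Let H be the event that the water sample is contaminated; start with P(H) = 0.012. P('positive'|H) = 0.716, P('positive'|¬H) = 0.203.
Update on result 1 ('negative'): P(H) ← 0.284·0.0120 / (0.284·0.0120 + 0.797·0.9880) = 0.0034080/0.79084 = 0.0043.
Update on result 2 ('positive'): P(H) ← 0.716·0.0043 / (0.716·0.0043 + 0.203·0.9957) = 0.0030855/0.20521 = 0.0150.

Posterior P(H) ≈ 0.0150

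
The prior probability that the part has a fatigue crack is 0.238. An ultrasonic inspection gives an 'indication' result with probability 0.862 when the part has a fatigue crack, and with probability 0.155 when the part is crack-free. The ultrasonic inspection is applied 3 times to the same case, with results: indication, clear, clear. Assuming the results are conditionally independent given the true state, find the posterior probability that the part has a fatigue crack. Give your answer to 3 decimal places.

Let H be the event that the part has a fatigue crack; start with P(H) = 0.238. P('indication'|H) = 0.862, P('indication'|¬H) = 0.155.
Update on result 1 ('indication'): P(H) ← 0.862·0.2380 / (0.862·0.2380 + 0.155·0.7620) = 0.20516/0.32327 = 0.6346.
Update on result 2 ('clear'): P(H) ← 0.138·0.6346 / (0.138·0.6346 + 0.845·0.3654) = 0.087580/0.39631 = 0.2210.
Update on result 3 ('clear'): P(H) ← 0.138·0.2210 / (0.138·0.2210 + 0.845·0.7790) = 0.030496/0.68876 = 0.0443.

Posterior P(H) ≈ 0.044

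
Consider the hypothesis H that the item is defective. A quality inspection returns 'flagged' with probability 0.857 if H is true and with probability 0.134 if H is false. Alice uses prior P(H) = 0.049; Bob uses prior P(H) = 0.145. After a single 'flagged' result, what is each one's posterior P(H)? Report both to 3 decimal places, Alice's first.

P('+'|H) = 0.857, P('+'|¬H) = 0.134.
Alice: numerator 0.857·0.049 = 0.041993; evidence = 0.041993+0.134·0.951 = 0.16943; posterior = 0.248.
Bob: numerator 0.857·0.145 = 0.12426; evidence = 0.12426+0.134·0.855 = 0.23883; posterior = 0.520.

Alice: 0.248; Bob: 0.520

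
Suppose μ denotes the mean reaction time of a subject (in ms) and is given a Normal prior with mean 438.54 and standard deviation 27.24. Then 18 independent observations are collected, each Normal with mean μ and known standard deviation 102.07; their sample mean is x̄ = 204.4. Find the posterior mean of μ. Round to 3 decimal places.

Posterior mean ≈ 307.003

Prior precision 1/τ₀² = 1/27.24² = 0.00134768; data precision n/σ² = 18/102.07² = 0.00172773.
Posterior precision = 0.00134768 + 0.00172773 = 0.00307541.
Posterior mean = (0.00134768·438.54 + 0.00172773·204.4) / 0.00307541 = 307.003.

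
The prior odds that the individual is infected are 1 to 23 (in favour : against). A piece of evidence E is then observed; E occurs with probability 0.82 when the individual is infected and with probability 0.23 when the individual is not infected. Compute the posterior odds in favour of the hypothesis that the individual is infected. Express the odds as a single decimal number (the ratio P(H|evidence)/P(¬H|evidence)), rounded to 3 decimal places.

Prior odds = 1/23 = 0.043478.
Likelihood ratio for E = 0.82/0.23 = 3.5652.
Posterior odds = prior odds × LR = 0.15501.

Posterior odds ≈ 0.155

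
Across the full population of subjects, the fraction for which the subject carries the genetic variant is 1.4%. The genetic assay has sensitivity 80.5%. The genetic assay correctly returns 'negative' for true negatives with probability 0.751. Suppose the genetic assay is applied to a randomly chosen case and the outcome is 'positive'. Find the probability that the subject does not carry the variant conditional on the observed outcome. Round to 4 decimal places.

Let H be the event that the subject carries the genetic variant. P(H) = 0.014, so P(¬H) = 0.986. With E the 'positive' result, P(E|H) = 0.805 and P(E|¬H) = 0.249.
P(E) = 0.805·0.014 + 0.249·0.986 = 0.011270 + 0.24551 = 0.25678.
By Bayes' theorem, P(H|E) = 0.011270 / 0.25678 = 0.0439. Hence P(¬H|E) = 1 − 0.0439 = 0.9561.

P(¬H | E) ≈ 0.9561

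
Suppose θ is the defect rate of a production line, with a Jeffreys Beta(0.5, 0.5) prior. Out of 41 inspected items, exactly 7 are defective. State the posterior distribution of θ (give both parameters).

Posterior: Beta(7.5, 34.5)

Observing 7 successes and 34 failures updates Beta(0.5, 0.5) by adding the success and failure counts to the two shape parameters: α = 0.5+7 = 7.5, β = 0.5+34 = 34.5.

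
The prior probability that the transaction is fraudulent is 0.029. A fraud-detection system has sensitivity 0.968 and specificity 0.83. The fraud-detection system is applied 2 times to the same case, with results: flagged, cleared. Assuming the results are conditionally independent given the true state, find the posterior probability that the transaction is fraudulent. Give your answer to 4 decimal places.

Posterior P(H) ≈ 0.0065

With H the event that the transaction is fraudulent, the joint likelihood of the observed sequence is P(data|H) = 0.968·0.032 = 0.030976 and P(data|¬H) = 0.17·0.83 = 0.14110.
Bayes: P(H|data) = 0.029·0.030976 / (0.029·0.030976 + 0.971·0.14110) = 0.00089830/0.13791 = 0.0065.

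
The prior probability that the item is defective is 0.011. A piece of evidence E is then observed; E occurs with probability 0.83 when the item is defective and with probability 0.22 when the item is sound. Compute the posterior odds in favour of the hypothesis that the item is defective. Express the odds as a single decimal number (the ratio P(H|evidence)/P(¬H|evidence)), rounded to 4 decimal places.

Posterior odds ≈ 0.0420

Prior odds = 0.011/(1−0.011) = 0.011122. In log-odds, ln(0.011122) = -4.4988.
Add log likelihood ratio: ln(3.7727) = 1.3278.
Posterior log-odds = -3.1710, so posterior odds = exp(-3.1710) = 0.041962.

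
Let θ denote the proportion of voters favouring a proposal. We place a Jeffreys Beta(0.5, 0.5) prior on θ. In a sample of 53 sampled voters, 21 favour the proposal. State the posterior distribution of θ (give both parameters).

Posterior: Beta(21.5, 32.5)

Observing 21 successes and 32 failures updates Beta(0.5, 0.5) by adding the success and failure counts to the two shape parameters: α = 0.5+21 = 21.5, β = 0.5+32 = 32.5.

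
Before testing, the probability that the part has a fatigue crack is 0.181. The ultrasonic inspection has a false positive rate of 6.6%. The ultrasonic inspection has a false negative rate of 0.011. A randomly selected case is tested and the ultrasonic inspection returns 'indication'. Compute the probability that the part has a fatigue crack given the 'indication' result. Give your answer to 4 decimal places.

P(H | E) ≈ 0.7681

Write H for 'the part has a fatigue crack'. Prior odds H:¬H = 0.181/0.819 = 0.22100. For the 'indication' outcome, the likelihood ratio is 0.989/0.066 = 14.985.
Posterior odds = 0.22100 × 14.985 = 3.3117, so P(H|E) = 3.3117/(1+3.3117) = 0.7681.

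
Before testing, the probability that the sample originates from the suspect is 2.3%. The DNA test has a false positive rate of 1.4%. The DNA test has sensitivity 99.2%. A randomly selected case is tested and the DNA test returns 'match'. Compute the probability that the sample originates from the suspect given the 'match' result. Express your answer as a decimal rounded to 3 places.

Write H for 'the sample originates from the suspect'. Prior odds H:¬H = 0.023/0.977 = 0.023541. For the 'match' outcome, the likelihood ratio is 0.992/0.014 = 70.857.
Posterior odds = 0.023541 × 70.857 = 1.6681, so P(H|E) = 1.6681/(1+1.6681) = 0.625.

P(H | E) ≈ 0.625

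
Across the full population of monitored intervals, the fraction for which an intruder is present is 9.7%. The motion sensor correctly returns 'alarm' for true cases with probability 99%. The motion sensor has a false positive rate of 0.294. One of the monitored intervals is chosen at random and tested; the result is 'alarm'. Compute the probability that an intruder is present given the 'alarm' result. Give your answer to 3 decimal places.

Write H for 'an intruder is present'. Prior odds H:¬H = 0.097/0.903 = 0.10742. For the 'alarm' outcome, the likelihood ratio is 0.99/0.294 = 3.3673.
Posterior odds = 0.10742 × 3.3673 = 0.36172, so P(H|E) = 0.36172/(1+0.36172) = 0.266.

P(H | E) ≈ 0.266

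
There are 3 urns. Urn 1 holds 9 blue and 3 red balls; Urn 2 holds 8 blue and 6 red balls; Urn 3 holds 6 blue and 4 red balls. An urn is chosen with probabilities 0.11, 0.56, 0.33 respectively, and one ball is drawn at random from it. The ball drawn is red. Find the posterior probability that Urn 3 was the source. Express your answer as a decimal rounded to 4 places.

Tabulate prior·likelihood by source: [1] prior 0.11, lik 0.25, product 0.02750; [2] prior 0.56, lik 0.4286, product 0.2400; [3] prior 0.33, lik 0.4, product 0.1320.
Normalizing constant = 0.39950; the posterior for Urn 3 is its product over the sum, 0.1320/0.39950 = 0.3304.

Posterior probability ≈ 0.3304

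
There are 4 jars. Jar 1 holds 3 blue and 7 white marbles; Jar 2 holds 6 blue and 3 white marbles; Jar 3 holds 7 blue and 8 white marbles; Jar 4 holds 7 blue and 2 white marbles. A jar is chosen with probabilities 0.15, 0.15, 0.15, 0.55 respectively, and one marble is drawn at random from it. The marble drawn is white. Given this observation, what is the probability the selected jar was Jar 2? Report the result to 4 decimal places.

Posterior probability ≈ 0.1400

Tabulate prior·likelihood by source: [1] prior 0.15, lik 0.7, product 0.1050; [2] prior 0.15, lik 0.3333, product 0.05000; [3] prior 0.15, lik 0.5333, product 0.08000; [4] prior 0.55, lik 0.2222, product 0.1222.
Normalizing constant = 0.35722; the posterior for Jar 2 is its product over the sum, 0.05000/0.35722 = 0.1400.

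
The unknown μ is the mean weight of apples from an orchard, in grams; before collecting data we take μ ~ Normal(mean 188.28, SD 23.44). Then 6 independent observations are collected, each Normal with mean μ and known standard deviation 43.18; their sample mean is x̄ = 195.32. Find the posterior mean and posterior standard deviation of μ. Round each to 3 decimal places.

Prior precision 1/τ₀² = 1/23.44² = 0.00182006; data precision n/σ² = 6/43.18² = 0.00321800.
Posterior precision = 0.00182006 + 0.00321800 = 0.00503806, giving posterior SD = 1/√0.00503806 = 14.089.
Posterior mean = (0.00182006·188.28 + 0.00321800·195.32) / 0.00503806 = 192.777.

Posterior mean ≈ 192.777; posterior SD ≈ 14.089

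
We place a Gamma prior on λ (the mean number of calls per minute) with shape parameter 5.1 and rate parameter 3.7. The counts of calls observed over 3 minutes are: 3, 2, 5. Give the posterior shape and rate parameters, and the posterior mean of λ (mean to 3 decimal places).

Total count ∑xᵢ = 10 over n = 3 minutes.
Gamma is conjugate to the Poisson likelihood: posterior is Gamma(shape = 5.1+10 = 15.1, rate = 3.7+3 = 6.7).
E[λ | data] = 15.1/6.7 = 2.254.

Posterior: Gamma(shape=15.1, rate=6.7); mean ≈ 2.254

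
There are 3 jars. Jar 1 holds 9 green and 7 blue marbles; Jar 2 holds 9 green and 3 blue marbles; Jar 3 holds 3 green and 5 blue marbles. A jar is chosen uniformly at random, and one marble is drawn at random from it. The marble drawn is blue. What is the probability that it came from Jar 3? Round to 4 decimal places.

Posterior probability ≈ 0.4762

Tabulate prior·likelihood by source: [1] prior 0.333333, lik 0.4375, product 0.1458; [2] prior 0.333333, lik 0.25, product 0.08333; [3] prior 0.333333, lik 0.625, product 0.2083.
Normalizing constant = 0.43750; the posterior for Jar 3 is its product over the sum, 0.2083/0.43750 = 0.4762.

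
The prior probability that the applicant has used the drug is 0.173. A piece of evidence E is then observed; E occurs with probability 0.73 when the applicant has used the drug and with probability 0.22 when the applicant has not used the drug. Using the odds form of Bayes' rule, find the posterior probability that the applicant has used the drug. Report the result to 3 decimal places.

Posterior probability ≈ 0.410

Prior odds = 0.173/(1−0.173) = 0.20919.
Likelihood ratio for E = 0.73/0.22 = 3.3182.
Posterior odds = prior odds × LR = 0.69413.
Posterior probability = odds/(1+odds) = 0.69413/1.6941 = 0.410.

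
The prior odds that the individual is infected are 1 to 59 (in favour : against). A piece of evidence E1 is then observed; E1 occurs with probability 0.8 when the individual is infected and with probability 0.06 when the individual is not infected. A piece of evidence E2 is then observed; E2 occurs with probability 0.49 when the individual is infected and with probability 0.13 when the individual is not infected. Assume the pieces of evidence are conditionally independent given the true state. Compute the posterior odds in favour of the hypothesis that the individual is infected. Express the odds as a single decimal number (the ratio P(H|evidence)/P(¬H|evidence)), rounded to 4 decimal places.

Posterior odds ≈ 0.8518

Prior odds = 1/59 = 0.016949. In log-odds, ln(0.016949) = -4.0775.
Add log likelihood ratios: ln(13.333) + ln(3.7692) = 3.9171.
Posterior log-odds = -0.16040, so posterior odds = exp(-0.16040) = 0.85180.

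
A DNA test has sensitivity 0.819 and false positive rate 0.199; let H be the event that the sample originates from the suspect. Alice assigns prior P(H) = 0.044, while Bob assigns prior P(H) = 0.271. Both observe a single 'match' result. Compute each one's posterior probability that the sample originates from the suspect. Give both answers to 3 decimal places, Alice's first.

P('+'|H) = 0.819, P('+'|¬H) = 0.199.
Alice: numerator 0.819·0.044 = 0.036036; evidence = 0.036036+0.199·0.956 = 0.22628; posterior = 0.159.
Bob: numerator 0.819·0.271 = 0.22195; evidence = 0.22195+0.199·0.729 = 0.36702; posterior = 0.605.

Alice: 0.159; Bob: 0.605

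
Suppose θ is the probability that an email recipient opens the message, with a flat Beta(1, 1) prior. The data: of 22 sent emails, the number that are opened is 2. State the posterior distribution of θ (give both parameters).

The binomial likelihood is conjugate to the Beta prior: with 2 successes and 20 failures, the posterior is Beta(1+2, 1+20) = Beta(3, 21).

Posterior: Beta(3, 21)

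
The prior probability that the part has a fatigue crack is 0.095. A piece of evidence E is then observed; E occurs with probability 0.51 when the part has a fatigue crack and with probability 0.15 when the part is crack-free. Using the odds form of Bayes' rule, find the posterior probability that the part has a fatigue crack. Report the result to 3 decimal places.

Prior odds = 0.095/(1−0.095) = 0.10497. In log-odds, ln(0.10497) = -2.2541.
Add log likelihood ratio: ln(3.4000) = 1.2238.
Posterior log-odds = -1.0303, so posterior odds = exp(-1.0303) = 0.35691. Converting, P(H|E) = 0.35691/1.3569 = 0.263.

Posterior probability ≈ 0.263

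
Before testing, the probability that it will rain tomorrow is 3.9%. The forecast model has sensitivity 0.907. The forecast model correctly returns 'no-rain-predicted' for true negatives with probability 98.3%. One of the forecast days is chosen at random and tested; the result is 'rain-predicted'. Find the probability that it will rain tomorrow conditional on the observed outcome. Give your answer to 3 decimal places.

Write H for 'it will rain tomorrow'. Prior odds H:¬H = 0.039/0.961 = 0.040583. For the 'rain-predicted' outcome, the likelihood ratio is 0.907/0.017 = 53.353.
Posterior odds = 0.040583 × 53.353 = 2.1652, so P(H|E) = 2.1652/(1+2.1652) = 0.684.

P(H | E) ≈ 0.684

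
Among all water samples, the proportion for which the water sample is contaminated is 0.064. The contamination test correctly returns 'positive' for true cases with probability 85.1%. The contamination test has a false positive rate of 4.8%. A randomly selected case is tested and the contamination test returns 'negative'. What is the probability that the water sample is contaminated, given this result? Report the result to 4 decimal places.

Let H be the event that the water sample is contaminated. P(H) = 0.064, so P(¬H) = 0.936. With E the 'negative' result, P(E|H) = 0.149 and P(E|¬H) = 0.952.
P(E) = 0.149·0.064 + 0.952·0.936 = 0.0095360 + 0.89107 = 0.90061.
By Bayes' theorem, P(H|E) = 0.0095360 / 0.90061 = 0.0106.

P(H | E) ≈ 0.0106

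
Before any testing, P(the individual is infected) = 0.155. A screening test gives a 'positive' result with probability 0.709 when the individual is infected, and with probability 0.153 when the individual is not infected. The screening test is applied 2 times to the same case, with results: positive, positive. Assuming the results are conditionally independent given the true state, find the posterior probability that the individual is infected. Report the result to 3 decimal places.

Posterior P(H) ≈ 0.798

With H the event that the individual is infected, the joint likelihood of the observed sequence is P(data|H) = 0.709·0.709 = 0.50268 and P(data|¬H) = 0.153·0.153 = 0.023409.
Bayes: P(H|data) = 0.155·0.50268 / (0.155·0.50268 + 0.845·0.023409) = 0.077916/0.097696 = 0.7975.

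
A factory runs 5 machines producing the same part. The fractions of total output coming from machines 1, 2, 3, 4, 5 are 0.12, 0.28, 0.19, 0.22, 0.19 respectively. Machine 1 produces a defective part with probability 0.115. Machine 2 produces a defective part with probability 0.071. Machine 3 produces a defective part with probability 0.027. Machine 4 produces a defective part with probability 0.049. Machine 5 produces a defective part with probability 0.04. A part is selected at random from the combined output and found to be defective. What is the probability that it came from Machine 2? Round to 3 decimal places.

P(defective|M1) = 0.115; P(defective|M2) = 0.071; P(defective|M3) = 0.027; P(defective|M4) = 0.049; P(defective|M5) = 0.04.
Prior × likelihood for each source: 0.12·0.115=0.01380, 0.28·0.071=0.01988, 0.19·0.027=0.005130, 0.22·0.049=0.01078, 0.19·0.04=0.007600. Summing gives P(defective) = 0.057190.
P(Machine 2 | defective) = 0.01988 / 0.057190 = 0.348.

Posterior probability ≈ 0.348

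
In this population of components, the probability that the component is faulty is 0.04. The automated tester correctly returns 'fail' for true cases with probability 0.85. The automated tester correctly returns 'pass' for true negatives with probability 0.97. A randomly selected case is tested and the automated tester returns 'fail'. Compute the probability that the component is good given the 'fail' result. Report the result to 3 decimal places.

Write H for 'the component is faulty'. Prior odds H:¬H = 0.04/0.96 = 0.041667. For the 'fail' outcome, the likelihood ratio is 0.85/0.03 = 28.333.
Posterior odds = 0.041667 × 28.333 = 1.1806, so P(H|E) = 1.1806/(1+1.1806) = 0.541. Then P(¬H|E) = 1 − 0.541 = 0.459.

P(¬H | E) ≈ 0.459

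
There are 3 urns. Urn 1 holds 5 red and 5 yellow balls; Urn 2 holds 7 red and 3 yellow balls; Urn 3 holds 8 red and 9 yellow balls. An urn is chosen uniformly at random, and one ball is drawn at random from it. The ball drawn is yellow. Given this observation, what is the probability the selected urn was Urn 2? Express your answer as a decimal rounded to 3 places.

Posterior probability ≈ 0.226

Tabulate prior·likelihood by source: [1] prior 0.333333, lik 0.5, product 0.1667; [2] prior 0.333333, lik 0.3, product 0.1000; [3] prior 0.333333, lik 0.5294, product 0.1765.
Normalizing constant = 0.44314; the posterior for Urn 2 is its product over the sum, 0.1000/0.44314 = 0.226.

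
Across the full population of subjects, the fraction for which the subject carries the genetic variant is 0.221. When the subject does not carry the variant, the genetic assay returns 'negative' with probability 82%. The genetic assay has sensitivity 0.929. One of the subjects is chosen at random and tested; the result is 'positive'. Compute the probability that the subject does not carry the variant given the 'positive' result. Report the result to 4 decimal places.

Let H be the event that the subject carries the genetic variant. P(H) = 0.221, so P(¬H) = 0.779. With E the 'positive' result, P(E|H) = 0.929 and P(E|¬H) = 0.18.
P(E) = 0.929·0.221 + 0.18·0.779 = 0.20531 + 0.14022 = 0.34553.
By Bayes' theorem, P(H|E) = 0.20531 / 0.34553 = 0.5942. Hence P(¬H|E) = 1 − 0.5942 = 0.4058.

P(¬H | E) ≈ 0.4058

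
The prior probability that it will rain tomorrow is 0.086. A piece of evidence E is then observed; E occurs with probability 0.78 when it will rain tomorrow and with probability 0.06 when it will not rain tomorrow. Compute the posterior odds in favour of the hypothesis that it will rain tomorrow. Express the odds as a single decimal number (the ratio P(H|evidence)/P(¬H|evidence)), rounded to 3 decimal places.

Posterior odds ≈ 1.223

Prior odds = 0.086/(1−0.086) = 0.094092.
Likelihood ratio for E = 0.78/0.06 = 13.000.
Posterior odds = prior odds × LR = 1.2232.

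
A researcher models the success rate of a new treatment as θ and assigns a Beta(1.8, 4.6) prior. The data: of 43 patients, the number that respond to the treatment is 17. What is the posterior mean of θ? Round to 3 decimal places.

The binomial likelihood is conjugate to the Beta prior: with 17 successes and 26 failures, the posterior is Beta(1.8+17, 4.6+26) = Beta(18.8, 30.6).
E[θ | data] = 18.8/(18.8+30.6) = 0.381.

Posterior mean ≈ 0.381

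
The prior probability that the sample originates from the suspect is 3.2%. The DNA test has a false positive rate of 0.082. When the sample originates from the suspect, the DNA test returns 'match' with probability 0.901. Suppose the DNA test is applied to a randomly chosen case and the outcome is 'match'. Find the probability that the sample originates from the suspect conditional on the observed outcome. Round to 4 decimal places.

Write H for 'the sample originates from the suspect'. Prior odds H:¬H = 0.032/0.968 = 0.033058. For the 'match' outcome, the likelihood ratio is 0.901/0.082 = 10.988.
Posterior odds = 0.033058 × 10.988 = 0.36323, so P(H|E) = 0.36323/(1+0.36323) = 0.2664.

P(H | E) ≈ 0.2664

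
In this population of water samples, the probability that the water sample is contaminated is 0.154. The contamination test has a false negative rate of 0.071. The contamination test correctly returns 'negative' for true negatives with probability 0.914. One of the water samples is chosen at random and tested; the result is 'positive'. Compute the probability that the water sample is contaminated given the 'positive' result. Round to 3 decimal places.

P(H | E) ≈ 0.663

Write H for 'the water sample is contaminated'. Prior odds H:¬H = 0.154/0.846 = 0.18203. For the 'positive' outcome, the likelihood ratio is 0.929/0.086 = 10.802.
Posterior odds = 0.18203 × 10.802 = 1.9664, so P(H|E) = 1.9664/(1+1.9664) = 0.663.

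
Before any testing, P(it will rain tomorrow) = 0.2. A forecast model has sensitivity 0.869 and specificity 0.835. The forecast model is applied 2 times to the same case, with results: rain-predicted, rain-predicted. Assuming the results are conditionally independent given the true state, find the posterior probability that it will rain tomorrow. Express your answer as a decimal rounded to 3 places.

Let H be the event that it will rain tomorrow; start with P(H) = 0.2. P('rain-predicted'|H) = 0.869, P('rain-predicted'|¬H) = 0.165.
Update on result 1 ('rain-predicted'): P(H) ← 0.869·0.2000 / (0.869·0.2000 + 0.165·0.8000) = 0.17380/0.30580 = 0.5683.
Update on result 2 ('rain-predicted'): P(H) ← 0.869·0.5683 / (0.869·0.5683 + 0.165·0.4317) = 0.49389/0.56512 = 0.8740.

Posterior P(H) ≈ 0.874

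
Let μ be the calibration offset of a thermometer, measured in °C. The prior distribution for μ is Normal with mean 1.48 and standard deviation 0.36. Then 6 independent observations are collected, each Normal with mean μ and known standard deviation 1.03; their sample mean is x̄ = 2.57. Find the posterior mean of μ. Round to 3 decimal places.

Prior precision 1/τ₀² = 1/0.36² = 7.71605; data precision n/σ² = 6/1.03² = 5.65558.
Posterior precision = 7.71605 + 5.65558 = 13.3716.
Posterior mean = (7.71605·1.48 + 5.65558·2.57) / 13.3716 = 1.941.

Posterior mean ≈ 1.941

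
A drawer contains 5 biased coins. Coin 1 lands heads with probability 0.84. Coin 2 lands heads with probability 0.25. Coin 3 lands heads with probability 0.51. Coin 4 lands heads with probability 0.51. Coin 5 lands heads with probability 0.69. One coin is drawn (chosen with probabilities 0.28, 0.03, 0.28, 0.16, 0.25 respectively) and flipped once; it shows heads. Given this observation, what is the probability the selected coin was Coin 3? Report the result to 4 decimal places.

P(heads|C1) = 0.84; P(heads|C2) = 0.25; P(heads|C3) = 0.51; P(heads|C4) = 0.51; P(heads|C5) = 0.69.
Prior × likelihood for each source: 0.28·0.84=0.2352, 0.03·0.25=0.007500, 0.28·0.51=0.1428, 0.16·0.51=0.08160, 0.25·0.69=0.1725. Summing gives P(heads) = 0.63960.
P(Coin 3 | heads) = 0.1428 / 0.63960 = 0.2233.

Posterior probability ≈ 0.2233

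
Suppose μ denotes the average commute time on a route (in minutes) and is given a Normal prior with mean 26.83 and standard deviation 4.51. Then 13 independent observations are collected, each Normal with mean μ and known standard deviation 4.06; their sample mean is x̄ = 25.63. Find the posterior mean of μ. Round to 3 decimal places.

Posterior mean ≈ 25.700

Prior precision 1/τ₀² = 1/4.51² = 0.0491640; data precision n/σ² = 13/4.06² = 0.788663.
Posterior precision = 0.0491640 + 0.788663 = 0.837827.
Posterior mean = (0.0491640·26.83 + 0.788663·25.63) / 0.837827 = 25.700.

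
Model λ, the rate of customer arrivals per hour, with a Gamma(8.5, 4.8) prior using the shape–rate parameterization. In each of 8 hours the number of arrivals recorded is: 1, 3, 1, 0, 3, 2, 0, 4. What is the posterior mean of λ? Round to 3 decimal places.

Total count ∑xᵢ = 14 over n = 8 hours.
Gamma is conjugate to the Poisson likelihood: posterior is Gamma(shape = 8.5+14 = 22.5, rate = 4.8+8 = 12.8).
Posterior mean = shape/rate = 22.5/12.8 = 1.758.

Posterior mean ≈ 1.758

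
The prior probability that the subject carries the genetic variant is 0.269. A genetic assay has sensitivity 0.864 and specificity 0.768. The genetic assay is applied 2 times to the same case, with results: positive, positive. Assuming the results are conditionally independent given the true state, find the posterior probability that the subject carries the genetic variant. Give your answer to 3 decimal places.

With H the event that the subject carries the genetic variant, the joint likelihood of the observed sequence is P(data|H) = 0.864·0.864 = 0.74650 and P(data|¬H) = 0.232·0.232 = 0.053824.
Bayes: P(H|data) = 0.269·0.74650 / (0.269·0.74650 + 0.731·0.053824) = 0.20081/0.24015 = 0.8362.

Posterior P(H) ≈ 0.836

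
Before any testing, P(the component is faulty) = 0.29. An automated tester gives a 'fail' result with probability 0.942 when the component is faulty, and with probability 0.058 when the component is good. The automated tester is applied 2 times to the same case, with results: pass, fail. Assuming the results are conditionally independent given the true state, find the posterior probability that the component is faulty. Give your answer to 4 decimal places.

Let H be the event that the component is faulty; start with P(H) = 0.29. P('fail'|H) = 0.942, P('fail'|¬H) = 0.058.
Update on result 1 ('pass'): P(H) ← 0.058·0.2900 / (0.058·0.2900 + 0.942·0.7100) = 0.016820/0.68564 = 0.0245.
Update on result 2 ('fail'): P(H) ← 0.942·0.0245 / (0.942·0.0245 + 0.058·0.9755) = 0.023109/0.079686 = 0.2900.

Posterior P(H) ≈ 0.2900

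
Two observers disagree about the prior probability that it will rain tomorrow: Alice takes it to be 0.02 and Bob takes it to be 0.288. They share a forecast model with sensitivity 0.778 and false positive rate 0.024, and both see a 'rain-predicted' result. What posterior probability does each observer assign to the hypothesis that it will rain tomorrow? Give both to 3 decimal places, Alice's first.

Alice: 0.398; Bob: 0.929

The likelihood ratio for a 'rain-predicted' result is 0.778/0.024 = 32.417.
Alice: prior odds 0.02/0.98 = 0.020408; posterior odds 0.66156; posterior probability 0.398.
Bob: prior odds 0.288/0.712 = 0.40449; posterior odds 13.112; posterior probability 0.929.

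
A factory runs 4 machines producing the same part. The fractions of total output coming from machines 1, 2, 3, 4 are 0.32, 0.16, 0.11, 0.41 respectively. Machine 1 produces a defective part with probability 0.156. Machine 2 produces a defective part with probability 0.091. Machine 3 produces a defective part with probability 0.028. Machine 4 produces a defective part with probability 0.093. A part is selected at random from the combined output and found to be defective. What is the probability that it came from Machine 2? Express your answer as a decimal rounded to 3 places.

Posterior probability ≈ 0.138

P(defective|M1) = 0.156; P(defective|M2) = 0.091; P(defective|M3) = 0.028; P(defective|M4) = 0.093.
Prior × likelihood for each source: 0.32·0.156=0.04992, 0.16·0.091=0.01456, 0.11·0.028=0.003080, 0.41·0.093=0.03813. Summing gives P(defective) = 0.10569.
P(Machine 2 | defective) = 0.01456 / 0.10569 = 0.138.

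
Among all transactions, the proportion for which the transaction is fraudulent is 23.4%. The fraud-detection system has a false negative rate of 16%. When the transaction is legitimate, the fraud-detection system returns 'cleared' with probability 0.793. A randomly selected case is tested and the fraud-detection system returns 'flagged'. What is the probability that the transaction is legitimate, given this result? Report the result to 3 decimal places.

Let H be the event that the transaction is fraudulent. P(H) = 0.234, so P(¬H) = 0.766. With E the 'flagged' result, P(E|H) = 0.84 and P(E|¬H) = 0.207.
P(E) = 0.84·0.234 + 0.207·0.766 = 0.19656 + 0.15856 = 0.35512.
By Bayes' theorem, P(H|E) = 0.19656 / 0.35512 = 0.553. Hence P(¬H|E) = 1 − 0.553 = 0.447.

P(¬H | E) ≈ 0.447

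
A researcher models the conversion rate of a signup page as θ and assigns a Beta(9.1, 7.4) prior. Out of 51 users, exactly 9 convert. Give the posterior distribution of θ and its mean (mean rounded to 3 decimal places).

Observing 9 successes and 42 failures updates Beta(9.1, 7.4) by adding the success and failure counts to the two shape parameters: α = 9.1+9 = 18.1, β = 7.4+42 = 49.4.
E[θ | data] = 18.1/(18.1+49.4) = 0.268.

Posterior: Beta(18.1, 49.4); mean ≈ 0.268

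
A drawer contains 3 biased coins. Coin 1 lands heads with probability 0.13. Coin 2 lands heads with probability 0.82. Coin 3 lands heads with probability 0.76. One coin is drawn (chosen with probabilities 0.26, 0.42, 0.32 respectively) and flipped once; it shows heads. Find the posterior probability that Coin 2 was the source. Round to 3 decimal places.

P(heads|C1) = 0.13; P(heads|C2) = 0.82; P(heads|C3) = 0.76.
Prior × likelihood for each source: 0.26·0.13=0.03380, 0.42·0.82=0.3444, 0.32·0.76=0.2432. Summing gives P(heads) = 0.62140.
P(Coin 2 | heads) = 0.3444 / 0.62140 = 0.554.

Posterior probability ≈ 0.554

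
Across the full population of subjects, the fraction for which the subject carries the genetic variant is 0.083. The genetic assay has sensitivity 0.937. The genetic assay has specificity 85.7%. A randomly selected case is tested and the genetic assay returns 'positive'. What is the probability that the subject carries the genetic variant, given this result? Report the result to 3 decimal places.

Write H for 'the subject carries the genetic variant'. Prior odds H:¬H = 0.083/0.917 = 0.090513. For the 'positive' outcome, the likelihood ratio is 0.937/0.143 = 6.5524.
Posterior odds = 0.090513 × 6.5524 = 0.59308, so P(H|E) = 0.59308/(1+0.59308) = 0.372.

P(H | E) ≈ 0.372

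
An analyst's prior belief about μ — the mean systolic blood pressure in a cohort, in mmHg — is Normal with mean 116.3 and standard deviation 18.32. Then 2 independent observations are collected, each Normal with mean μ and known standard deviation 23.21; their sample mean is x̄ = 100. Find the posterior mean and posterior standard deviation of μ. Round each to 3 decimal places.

Posterior mean ≈ 107.257; posterior SD ≈ 12.224

Prior precision 1/τ₀² = 1/18.32² = 0.00297954; data precision n/σ² = 2/23.21² = 0.00371261.
Posterior precision = 0.00297954 + 0.00371261 = 0.00669215, giving posterior SD = 1/√0.00669215 = 12.224.
Posterior mean = (0.00297954·116.3 + 0.00371261·100) / 0.00669215 = 107.257.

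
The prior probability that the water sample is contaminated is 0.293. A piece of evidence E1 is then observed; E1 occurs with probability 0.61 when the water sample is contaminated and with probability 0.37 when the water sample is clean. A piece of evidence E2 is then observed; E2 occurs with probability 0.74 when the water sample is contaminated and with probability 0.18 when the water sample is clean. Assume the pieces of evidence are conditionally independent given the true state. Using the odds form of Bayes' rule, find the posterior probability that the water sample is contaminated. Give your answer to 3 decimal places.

Posterior probability ≈ 0.737

Prior odds = 0.293/(1−0.293) = 0.41443. In log-odds, ln(0.41443) = -0.88086.
Add log likelihood ratios: ln(1.6486) + ln(4.1111) = 1.9136.
Posterior log-odds = 1.0328, so posterior odds = exp(1.0328) = 2.8089. Converting, P(H|E) = 2.8089/3.8089 = 0.737.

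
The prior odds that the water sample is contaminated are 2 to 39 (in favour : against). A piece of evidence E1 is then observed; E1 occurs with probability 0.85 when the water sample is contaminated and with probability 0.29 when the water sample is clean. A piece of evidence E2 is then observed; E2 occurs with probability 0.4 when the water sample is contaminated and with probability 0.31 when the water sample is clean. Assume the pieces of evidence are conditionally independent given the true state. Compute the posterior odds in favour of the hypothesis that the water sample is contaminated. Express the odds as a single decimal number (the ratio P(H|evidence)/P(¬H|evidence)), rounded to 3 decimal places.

Prior odds = 2/39 = 0.051282.
Likelihood ratio for E1 = 0.85/0.29 = 2.9310.
Likelihood ratio for E2 = 0.4/0.31 = 1.2903.
Posterior odds = prior odds × LR₁ × LR₂ = 0.19395.

Posterior odds ≈ 0.194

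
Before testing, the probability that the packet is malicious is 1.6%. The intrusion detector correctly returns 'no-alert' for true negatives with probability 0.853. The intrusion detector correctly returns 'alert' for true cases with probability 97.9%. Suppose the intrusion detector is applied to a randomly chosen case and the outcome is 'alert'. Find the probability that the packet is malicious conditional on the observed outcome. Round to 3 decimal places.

P(H | E) ≈ 0.098

Write H for 'the packet is malicious'. Prior odds H:¬H = 0.016/0.984 = 0.016260. For the 'alert' outcome, the likelihood ratio is 0.979/0.147 = 6.6599.
Posterior odds = 0.016260 × 6.6599 = 0.10829, so P(H|E) = 0.10829/(1+0.10829) = 0.098.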